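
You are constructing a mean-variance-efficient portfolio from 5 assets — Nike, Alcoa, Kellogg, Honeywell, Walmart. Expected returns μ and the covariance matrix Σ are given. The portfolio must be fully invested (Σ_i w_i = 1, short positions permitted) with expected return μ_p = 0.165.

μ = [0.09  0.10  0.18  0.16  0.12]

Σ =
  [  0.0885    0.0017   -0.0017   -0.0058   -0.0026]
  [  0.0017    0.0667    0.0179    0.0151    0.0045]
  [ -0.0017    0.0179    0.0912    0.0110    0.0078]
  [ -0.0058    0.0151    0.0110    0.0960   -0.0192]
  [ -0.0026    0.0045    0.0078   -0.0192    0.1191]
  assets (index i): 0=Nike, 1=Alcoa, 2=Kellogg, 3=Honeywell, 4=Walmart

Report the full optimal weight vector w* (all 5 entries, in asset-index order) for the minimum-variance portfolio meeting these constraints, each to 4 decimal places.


0.0677  -0.1238  0.4806  0.3929  0.1826

g=Σ⁻¹μ = [1.1824  0.5811  1.5751  1.7028  1.1828]
h=Σ⁻¹𝟙 = [12.2348  9.6813  7.1824  10.7212  9.5556]
a=μᵀg=0.862424  b=𝟙ᵀg=6.224159  c=𝟙ᵀh=49.375311  D=ac−b²=3.842274
λ₁=(c·0.165−b)/D = (49.375311·0.165−6.224159)/3.842274 = 0.500424
λ₂=(a−b·0.165)/D = (0.862424−6.224159·0.165)/3.842274 = -0.042830
w* = 0.500424·g + -0.042830·h:
  w_0 = 0.500424·1.1824 + -0.042830·12.2348 = 0.0677  (Nike)
  w_1 = 0.500424·0.5811 + -0.042830·9.6813 = -0.1238  (Alcoa)
  w_2 = 0.500424·1.5751 + -0.042830·7.1824 = 0.4806  (Kellogg)
  w_3 = 0.500424·1.7028 + -0.042830·10.7212 = 0.3929  (Honeywell)
  w_4 = 0.500424·1.1828 + -0.042830·9.5556 = 0.1826  (Walmart)
Σw_i=1.0000  μᵀw=0.1650
σ²=wᵀΣw=λ₁·μ_p+λ₂ = 0.500424·0.165 + -0.042830 = 0.039740 ≈ 0.0397


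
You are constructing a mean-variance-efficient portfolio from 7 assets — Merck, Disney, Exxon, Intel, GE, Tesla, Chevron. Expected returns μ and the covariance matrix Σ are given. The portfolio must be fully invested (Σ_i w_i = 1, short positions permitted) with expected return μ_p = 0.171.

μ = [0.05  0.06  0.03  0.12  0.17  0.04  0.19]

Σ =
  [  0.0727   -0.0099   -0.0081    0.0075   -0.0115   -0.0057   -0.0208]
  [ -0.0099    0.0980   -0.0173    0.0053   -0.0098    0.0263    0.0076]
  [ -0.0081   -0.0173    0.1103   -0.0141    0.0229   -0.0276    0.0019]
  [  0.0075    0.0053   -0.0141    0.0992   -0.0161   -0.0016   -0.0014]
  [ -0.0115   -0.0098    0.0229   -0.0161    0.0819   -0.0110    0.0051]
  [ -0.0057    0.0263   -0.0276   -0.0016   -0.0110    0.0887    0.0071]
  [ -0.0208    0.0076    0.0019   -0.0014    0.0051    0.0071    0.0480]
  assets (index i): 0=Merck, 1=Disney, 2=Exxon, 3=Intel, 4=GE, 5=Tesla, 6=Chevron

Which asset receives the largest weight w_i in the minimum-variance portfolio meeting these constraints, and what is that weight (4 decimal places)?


g=Σ⁻¹μ = [2.3858  0.5799  0.2563  1.5104  2.4833  0.4791  4.5996]
h=Σ⁻¹𝟙 = [26.7464  10.3752  14.0914  12.7186  16.0315  14.3763  26.7640]
a=μᵀg=1.658261  b=𝟙ᵀg=12.294376  c=𝟙ᵀh=121.103438  D=ac−b²=49.669440
λ₁=(c·0.171−b)/D = (121.103438·0.171−12.294376)/49.669440 = 0.169406
λ₂=(a−b·0.171)/D = (1.658261−12.294376·0.171)/49.669440 = -0.008941
w* = 0.169406·g + -0.008941·h:
  w_0 = 0.169406·2.3858 + -0.008941·26.7464 = 0.1650  (Merck)
  w_1 = 0.169406·0.5799 + -0.008941·10.3752 = 0.0055  (Disney)
  w_2 = 0.169406·0.2563 + -0.008941·14.0914 = -0.0826  (Exxon)
  w_3 = 0.169406·1.5104 + -0.008941·12.7186 = 0.1422  (Intel)
  w_4 = 0.169406·2.4833 + -0.008941·16.0315 = 0.2774  (GE)
  w_5 = 0.169406·0.4791 + -0.008941·14.3763 = -0.0474  (Tesla)
  w_6 = 0.169406·4.5996 + -0.008941·26.7640 = 0.5399  (Chevron)
Σw_i=1.0000  μᵀw=0.1710
σ²=wᵀΣw=λ₁·μ_p+λ₂ = 0.169406·0.171 + -0.008941 = 0.020028 ≈ 0.0200

Chevron (0.5399)


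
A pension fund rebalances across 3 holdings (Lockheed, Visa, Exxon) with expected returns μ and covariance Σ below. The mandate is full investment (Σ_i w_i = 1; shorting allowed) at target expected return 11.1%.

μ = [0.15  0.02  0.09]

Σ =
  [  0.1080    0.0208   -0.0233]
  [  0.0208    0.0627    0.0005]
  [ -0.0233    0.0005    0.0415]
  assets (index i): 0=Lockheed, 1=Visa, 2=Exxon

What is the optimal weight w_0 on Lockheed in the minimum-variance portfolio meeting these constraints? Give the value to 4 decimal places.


x=Σ⁻¹μ = [2.2107  -0.4416  3.4152]
y=Σ⁻¹𝟙 = [13.9958  11.0523  31.8211]
a=μᵀx=0.630148  b=𝟙ᵀx=5.184311  c=𝟙ᵀy=56.869148  D=ac−b²=8.958891
λ₁=(c·0.111−b)/D = (56.869148·0.111−5.184311)/8.958891 = 0.125927
λ₂=(a−b·0.111)/D = (0.630148−5.184311·0.111)/8.958891 = 0.006104
w* = 0.125927·x + 0.006104·y:
  w_0 = 0.125927·2.2107 + 0.006104·13.9958 = 0.3638  (Lockheed)
  w_1 = 0.125927·-0.4416 + 0.006104·11.0523 = 0.0119  (Visa)
  w_2 = 0.125927·3.4152 + 0.006104·31.8211 = 0.6243  (Exxon)
Σw_i=1.0000  μᵀw=0.1110
σ²=wᵀΣw=λ₁·μ_p+λ₂ = 0.125927·0.111 + 0.006104 = 0.020082 ≈ 0.0201

0.3638


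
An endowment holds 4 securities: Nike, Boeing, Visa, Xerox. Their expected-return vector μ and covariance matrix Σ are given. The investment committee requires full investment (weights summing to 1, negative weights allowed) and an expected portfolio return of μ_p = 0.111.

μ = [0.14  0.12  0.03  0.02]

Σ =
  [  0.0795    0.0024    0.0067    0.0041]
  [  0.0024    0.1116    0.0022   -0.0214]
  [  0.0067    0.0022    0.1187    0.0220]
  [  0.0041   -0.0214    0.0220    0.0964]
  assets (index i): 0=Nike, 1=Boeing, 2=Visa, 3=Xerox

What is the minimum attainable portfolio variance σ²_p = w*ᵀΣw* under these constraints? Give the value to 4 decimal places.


0.0326

x=Σ⁻¹μ = [1.7030  1.1073  0.0684  0.3653]
y=Σ⁻¹𝟙 = [11.2193  10.7209  5.5522  11.0091]
a=μᵀx=0.380654  b=𝟙ᵀx=3.243957  c=𝟙ᵀy=38.501513  D=ac−b²=4.132492
λ₁=(c·0.111−b)/D = (38.501513·0.111−3.243957)/4.132492 = 0.249174
λ₂=(a−b·0.111)/D = (0.380654−3.243957·0.111)/4.132492 = 0.004979
w* = 0.249174·x + 0.004979·y:
  w_0 = 0.249174·1.7030 + 0.004979·11.2193 = 0.4802  (Nike)
  w_1 = 0.249174·1.1073 + 0.004979·10.7209 = 0.3293  (Boeing)
  w_2 = 0.249174·0.0684 + 0.004979·5.5522 = 0.0447  (Visa)
  w_3 = 0.249174·0.3653 + 0.004979·11.0091 = 0.1458  (Xerox)
Σw_i=1.0000  μᵀw=0.1110
σ²=wᵀΣw=λ₁·μ_p+λ₂ = 0.249174·0.111 + 0.004979 = 0.032637 ≈ 0.0326


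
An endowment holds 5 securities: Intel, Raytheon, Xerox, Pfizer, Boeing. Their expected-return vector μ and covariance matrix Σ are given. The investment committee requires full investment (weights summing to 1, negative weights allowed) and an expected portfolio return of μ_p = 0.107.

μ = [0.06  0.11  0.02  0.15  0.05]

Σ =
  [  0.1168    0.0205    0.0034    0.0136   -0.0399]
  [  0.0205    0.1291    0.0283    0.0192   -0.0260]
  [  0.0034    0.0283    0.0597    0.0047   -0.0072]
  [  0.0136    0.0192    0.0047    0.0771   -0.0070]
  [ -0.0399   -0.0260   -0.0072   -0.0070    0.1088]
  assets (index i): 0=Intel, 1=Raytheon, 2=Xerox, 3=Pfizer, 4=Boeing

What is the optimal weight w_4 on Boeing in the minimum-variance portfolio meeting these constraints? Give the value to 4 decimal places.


0.2418

g=Σ⁻¹μ = [0.5003  0.7079  -0.0570  1.7682  0.9222]
h=Σ⁻¹𝟙 = [11.6842  4.2721  15.1923  10.3873  16.1707]
a=μᵀg=0.418079  b=𝟙ᵀg=3.841461  c=𝟙ᵀh=57.706589  D=ac−b²=9.369085
λ₁=(c·0.107−b)/D = (57.706589·0.107−3.841461)/9.369085 = 0.249026
λ₂=(a−b·0.107)/D = (0.418079−3.841461·0.107)/9.369085 = 0.000752
w* = 0.249026·g + 0.000752·h:
  w_0 = 0.249026·0.5003 + 0.000752·11.6842 = 0.1334  (Intel)
  w_1 = 0.249026·0.7079 + 0.000752·4.2721 = 0.1795  (Raytheon)
  w_2 = 0.249026·-0.0570 + 0.000752·15.1923 = -0.0028  (Xerox)
  w_3 = 0.249026·1.7682 + 0.000752·10.3873 = 0.4481  (Pfizer)
  w_4 = 0.249026·0.9222 + 0.000752·16.1707 = 0.2418  (Boeing)
Σw_i=1.0000  μᵀw=0.1070
σ²=wᵀΣw=λ₁·μ_p+λ₂ = 0.249026·0.107 + 0.000752 = 0.027397 ≈ 0.0274


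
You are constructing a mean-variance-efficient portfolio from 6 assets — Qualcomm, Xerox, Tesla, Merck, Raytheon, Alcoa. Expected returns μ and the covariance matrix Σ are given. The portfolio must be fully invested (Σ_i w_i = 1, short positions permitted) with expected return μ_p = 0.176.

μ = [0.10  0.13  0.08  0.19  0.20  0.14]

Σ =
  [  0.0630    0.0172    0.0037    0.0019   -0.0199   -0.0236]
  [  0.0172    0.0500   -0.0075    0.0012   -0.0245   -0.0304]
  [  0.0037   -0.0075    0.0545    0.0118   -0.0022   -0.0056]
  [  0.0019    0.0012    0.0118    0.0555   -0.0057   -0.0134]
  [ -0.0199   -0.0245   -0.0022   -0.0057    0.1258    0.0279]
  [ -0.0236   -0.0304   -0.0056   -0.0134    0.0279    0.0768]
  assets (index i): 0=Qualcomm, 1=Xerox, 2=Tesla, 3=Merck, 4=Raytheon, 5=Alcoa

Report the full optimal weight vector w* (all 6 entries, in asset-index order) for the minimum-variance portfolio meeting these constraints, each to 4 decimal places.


x=Σ⁻¹μ = [2.2619  6.1489  1.8435  4.2626  2.2596  5.0092]
y=Σ⁻¹𝟙 = [19.7201  45.5058  22.9334  21.9616  12.9209  37.9035]
a=μᵀx=3.136138  b=𝟙ᵀx=21.785803  c=𝟙ᵀy=160.945248  D=ac−b²=30.125393
λ₁=(c·0.176−b)/D = (160.945248·0.176−21.785803)/30.125393 = 0.217111
λ₂=(a−b·0.176)/D = (3.136138−21.785803·0.176)/30.125393 = -0.023175
w* = 0.217111·x + -0.023175·y:
  w_0 = 0.217111·2.2619 + -0.023175·19.7201 = 0.0341  (Qualcomm)
  w_1 = 0.217111·6.1489 + -0.023175·45.5058 = 0.2804  (Xerox)
  w_2 = 0.217111·1.8435 + -0.023175·22.9334 = -0.1312  (Tesla)
  w_3 = 0.217111·4.2626 + -0.023175·21.9616 = 0.4165  (Merck)
  w_4 = 0.217111·2.2596 + -0.023175·12.9209 = 0.1911  (Raytheon)
  w_5 = 0.217111·5.0092 + -0.023175·37.9035 = 0.2091  (Alcoa)
Σw_i=1.0000  μᵀw=0.1760
σ²=wᵀΣw=λ₁·μ_p+λ₂ = 0.217111·0.176 + -0.023175 = 0.015036 ≈ 0.0150

0.0341  0.2804  -0.1312  0.4165  0.1911  0.2091


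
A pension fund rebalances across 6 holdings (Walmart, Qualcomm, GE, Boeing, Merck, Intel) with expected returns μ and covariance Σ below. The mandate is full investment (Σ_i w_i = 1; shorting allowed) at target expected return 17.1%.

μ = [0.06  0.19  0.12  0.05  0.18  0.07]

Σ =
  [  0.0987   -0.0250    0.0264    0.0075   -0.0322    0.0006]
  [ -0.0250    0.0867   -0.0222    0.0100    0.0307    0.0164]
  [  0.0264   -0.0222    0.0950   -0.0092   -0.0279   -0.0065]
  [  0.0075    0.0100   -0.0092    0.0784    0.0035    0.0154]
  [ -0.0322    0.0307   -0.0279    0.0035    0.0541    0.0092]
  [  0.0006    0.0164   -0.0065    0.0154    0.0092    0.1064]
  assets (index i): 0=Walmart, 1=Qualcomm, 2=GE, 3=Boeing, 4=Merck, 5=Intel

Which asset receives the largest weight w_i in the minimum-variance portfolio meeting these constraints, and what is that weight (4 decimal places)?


Merck (0.5314)

x=Σ⁻¹μ = [1.8776  1.6354  2.5725  0.3190  4.8073  0.0905]
y=Σ⁻¹𝟙 = [16.8600  7.6112  18.3734  9.9015  32.1784  5.0373]
a=μᵀx=1.619680  b=𝟙ᵀx=11.302321  c=𝟙ᵀy=89.961693  D=ac−b²=17.966669
λ₁=(c·0.171−b)/D = (89.961693·0.171−11.302321)/17.966669 = 0.227150
λ₂=(a−b·0.171)/D = (1.619680−11.302321·0.171)/17.966669 = -0.017422
w* = 0.227150·x + -0.017422·y:
  w_0 = 0.227150·1.8776 + -0.017422·16.8600 = 0.1328  (Walmart)
  w_1 = 0.227150·1.6354 + -0.017422·7.6112 = 0.2389  (Qualcomm)
  w_2 = 0.227150·2.5725 + -0.017422·18.3734 = 0.2642  (GE)
  w_3 = 0.227150·0.3190 + -0.017422·9.9015 = -0.1000  (Boeing)
  w_4 = 0.227150·4.8073 + -0.017422·32.1784 = 0.5314  (Merck)
  w_5 = 0.227150·0.0905 + -0.017422·5.0373 = -0.0672  (Intel)
Σw_i=1.0000  μᵀw=0.1710
σ²=wᵀΣw=λ₁·μ_p+λ₂ = 0.227150·0.171 + -0.017422 = 0.021421 ≈ 0.0214


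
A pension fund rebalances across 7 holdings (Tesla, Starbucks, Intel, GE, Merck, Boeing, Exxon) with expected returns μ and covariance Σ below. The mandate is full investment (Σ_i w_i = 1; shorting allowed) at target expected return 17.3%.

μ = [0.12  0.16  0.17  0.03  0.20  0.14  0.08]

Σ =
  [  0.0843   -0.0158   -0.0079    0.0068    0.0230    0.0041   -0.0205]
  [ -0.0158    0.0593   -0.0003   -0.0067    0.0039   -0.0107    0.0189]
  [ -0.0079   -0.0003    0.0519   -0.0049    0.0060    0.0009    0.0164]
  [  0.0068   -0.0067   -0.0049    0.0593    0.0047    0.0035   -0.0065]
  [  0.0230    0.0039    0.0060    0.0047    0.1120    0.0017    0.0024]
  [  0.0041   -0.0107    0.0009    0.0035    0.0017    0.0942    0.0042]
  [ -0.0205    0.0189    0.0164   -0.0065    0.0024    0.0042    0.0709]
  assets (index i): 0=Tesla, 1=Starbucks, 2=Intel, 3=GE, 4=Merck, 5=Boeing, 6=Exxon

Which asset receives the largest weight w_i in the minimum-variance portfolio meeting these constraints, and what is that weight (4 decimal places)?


g=Σ⁻¹μ = [1.9779  3.6303  3.5757  0.7849  1.0057  1.7381  -0.1596]
h=Σ⁻¹𝟙 = [17.6243  22.6742  20.4632  19.3023  2.2430  11.0491  9.4617]
a=μᵀg=1.881319  b=𝟙ᵀg=12.553028  c=𝟙ᵀh=102.817936  D=ac−b²=35.854776
λ₁=(c·0.173−b)/D = (102.817936·0.173−12.553028)/35.854776 = 0.145991
λ₂=(a−b·0.173)/D = (1.881319−12.553028·0.173)/35.854776 = -0.008098
w* = 0.145991·g + -0.008098·h:
  w_0 = 0.145991·1.9779 + -0.008098·17.6243 = 0.1460  (Tesla)
  w_1 = 0.145991·3.6303 + -0.008098·22.6742 = 0.3464  (Starbucks)
  w_2 = 0.145991·3.5757 + -0.008098·20.4632 = 0.3563  (Intel)
  w_3 = 0.145991·0.7849 + -0.008098·19.3023 = -0.0417  (GE)
  w_4 = 0.145991·1.0057 + -0.008098·2.2430 = 0.1287  (Merck)
  w_5 = 0.145991·1.7381 + -0.008098·11.0491 = 0.1643  (Boeing)
  w_6 = 0.145991·-0.1596 + -0.008098·9.4617 = -0.0999  (Exxon)
Σw_i=1.0000  μᵀw=0.1730
σ²=wᵀΣw=λ₁·μ_p+λ₂ = 0.145991·0.173 + -0.008098 = 0.017158 ≈ 0.0172

Intel (0.3563)


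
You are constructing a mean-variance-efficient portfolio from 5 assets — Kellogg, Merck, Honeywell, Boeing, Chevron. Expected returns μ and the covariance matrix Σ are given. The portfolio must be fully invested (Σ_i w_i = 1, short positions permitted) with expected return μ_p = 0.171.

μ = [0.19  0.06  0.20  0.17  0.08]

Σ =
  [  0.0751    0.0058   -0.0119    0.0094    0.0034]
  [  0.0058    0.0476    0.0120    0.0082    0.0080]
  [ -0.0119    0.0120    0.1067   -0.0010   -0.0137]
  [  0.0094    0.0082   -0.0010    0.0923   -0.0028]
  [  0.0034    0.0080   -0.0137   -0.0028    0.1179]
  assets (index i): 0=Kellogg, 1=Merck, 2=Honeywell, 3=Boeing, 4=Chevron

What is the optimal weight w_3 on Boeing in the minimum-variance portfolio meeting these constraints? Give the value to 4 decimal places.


0.2110

p=Σ⁻¹μ = [2.6571  -0.0810  2.3126  1.6312  0.9149]
q=Σ⁻¹𝟙 = [12.4041  13.9386  10.3724  8.7056  8.5903]
a=μᵀp=1.313005  b=𝟙ᵀp=7.434763  c=𝟙ᵀq=54.011074  D=ac−b²=15.641114
λ₁=(c·0.171−b)/D = (54.011074·0.171−7.434763)/15.641114 = 0.115154
λ₂=(a−b·0.171)/D = (1.313005−7.434763·0.171)/15.641114 = 0.002664
w* = 0.115154·p + 0.002664·q:
  w_0 = 0.115154·2.6571 + 0.002664·12.4041 = 0.3390  (Kellogg)
  w_1 = 0.115154·-0.0810 + 0.002664·13.9386 = 0.0278  (Merck)
  w_2 = 0.115154·2.3126 + 0.002664·10.3724 = 0.2939  (Honeywell)
  w_3 = 0.115154·1.6312 + 0.002664·8.7056 = 0.2110  (Boeing)
  w_4 = 0.115154·0.9149 + 0.002664·8.5903 = 0.1282  (Chevron)
Σw_i=1.0000  μᵀw=0.1710
σ²=wᵀΣw=λ₁·μ_p+λ₂ = 0.115154·0.171 + 0.002664 = 0.022355 ≈ 0.0224


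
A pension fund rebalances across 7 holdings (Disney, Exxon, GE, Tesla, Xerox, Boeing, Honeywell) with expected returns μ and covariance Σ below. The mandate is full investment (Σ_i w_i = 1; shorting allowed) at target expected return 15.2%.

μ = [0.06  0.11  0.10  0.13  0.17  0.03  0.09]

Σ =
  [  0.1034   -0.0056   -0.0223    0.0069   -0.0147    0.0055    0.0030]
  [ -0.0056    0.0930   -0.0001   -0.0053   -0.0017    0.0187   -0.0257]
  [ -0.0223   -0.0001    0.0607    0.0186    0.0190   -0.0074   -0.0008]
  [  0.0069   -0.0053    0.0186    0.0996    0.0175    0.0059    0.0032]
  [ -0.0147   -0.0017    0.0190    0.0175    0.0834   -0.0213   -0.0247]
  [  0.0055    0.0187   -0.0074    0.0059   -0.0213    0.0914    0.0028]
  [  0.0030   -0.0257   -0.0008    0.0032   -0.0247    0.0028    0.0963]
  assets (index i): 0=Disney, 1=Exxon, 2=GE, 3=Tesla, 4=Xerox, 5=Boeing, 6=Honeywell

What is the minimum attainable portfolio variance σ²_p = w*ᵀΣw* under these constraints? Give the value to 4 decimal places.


x=Σ⁻¹μ = [1.1852  1.7939  1.1851  0.5404  2.6292  0.5015  2.0281]
y=Σ⁻¹𝟙 = [15.6672  14.8434  17.3899  1.7841  19.3237  12.1891  18.5446]
a=μᵀx=1.101741  b=𝟙ᵀx=9.863434  c=𝟙ᵀy=99.741961  D=ac−b²=12.602491
λ₁=(c·0.152−b)/D = (99.741961·0.152−9.863434)/12.602491 = 0.420341
λ₂=(a−b·0.152)/D = (1.101741−9.863434·0.152)/12.602491 = -0.031541
w* = 0.420341·x + -0.031541·y:
  w_0 = 0.420341·1.1852 + -0.031541·15.6672 = 0.0040  (Disney)
  w_1 = 0.420341·1.7939 + -0.031541·14.8434 = 0.2859  (Exxon)
  w_2 = 0.420341·1.1851 + -0.031541·17.3899 = -0.0503  (GE)
  w_3 = 0.420341·0.5404 + -0.031541·1.7841 = 0.1709  (Tesla)
  w_4 = 0.420341·2.6292 + -0.031541·19.3237 = 0.4957  (Xerox)
  w_5 = 0.420341·0.5015 + -0.031541·12.1891 = -0.1736  (Boeing)
  w_6 = 0.420341·2.0281 + -0.031541·18.5446 = 0.2676  (Honeywell)
Σw_i=1.0000  μᵀw=0.1520
σ²=wᵀΣw=λ₁·μ_p+λ₂ = 0.420341·0.152 + -0.031541 = 0.032350 ≈ 0.0324

0.0324


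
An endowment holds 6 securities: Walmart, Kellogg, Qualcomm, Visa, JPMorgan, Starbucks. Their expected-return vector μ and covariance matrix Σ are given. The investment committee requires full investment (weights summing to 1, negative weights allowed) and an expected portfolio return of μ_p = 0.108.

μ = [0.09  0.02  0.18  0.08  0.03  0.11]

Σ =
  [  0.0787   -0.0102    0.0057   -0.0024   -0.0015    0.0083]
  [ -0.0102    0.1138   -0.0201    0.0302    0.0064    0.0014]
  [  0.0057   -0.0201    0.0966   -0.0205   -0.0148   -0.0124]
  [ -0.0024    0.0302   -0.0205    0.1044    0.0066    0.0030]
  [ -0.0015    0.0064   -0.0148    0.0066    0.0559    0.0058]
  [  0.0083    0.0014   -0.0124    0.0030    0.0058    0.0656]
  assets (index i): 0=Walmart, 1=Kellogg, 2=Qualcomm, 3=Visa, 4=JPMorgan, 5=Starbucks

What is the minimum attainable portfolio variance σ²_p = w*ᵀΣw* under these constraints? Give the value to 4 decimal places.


0.0138

x=Σ⁻¹μ = [0.8549  0.3364  2.4853  1.0678  0.8552  1.9068]
y=Σ⁻¹𝟙 = [11.6628  9.4021  18.4351  9.0925  19.3846  14.9226]
a=μᵀx=0.851854  b=𝟙ᵀx=7.506446  c=𝟙ᵀy=82.899777  D=ac−b²=14.271815
λ₁=(c·0.108−b)/D = (82.899777·0.108−7.506446)/14.271815 = 0.101370
λ₂=(a−b·0.108)/D = (0.851854−7.506446·0.108)/14.271815 = 0.002884
w* = 0.101370·x + 0.002884·y:
  w_0 = 0.101370·0.8549 + 0.002884·11.6628 = 0.1203  (Walmart)
  w_1 = 0.101370·0.3364 + 0.002884·9.4021 = 0.0612  (Kellogg)
  w_2 = 0.101370·2.4853 + 0.002884·18.4351 = 0.3051  (Qualcomm)
  w_3 = 0.101370·1.0678 + 0.002884·9.0925 = 0.1345  (Visa)
  w_4 = 0.101370·0.8552 + 0.002884·19.3846 = 0.1426  (JPMorgan)
  w_5 = 0.101370·1.9068 + 0.002884·14.9226 = 0.2363  (Starbucks)
Σw_i=1.0000  μᵀw=0.1080
σ²=wᵀΣw=λ₁·μ_p+λ₂ = 0.101370·0.108 + 0.002884 = 0.013832 ≈ 0.0138


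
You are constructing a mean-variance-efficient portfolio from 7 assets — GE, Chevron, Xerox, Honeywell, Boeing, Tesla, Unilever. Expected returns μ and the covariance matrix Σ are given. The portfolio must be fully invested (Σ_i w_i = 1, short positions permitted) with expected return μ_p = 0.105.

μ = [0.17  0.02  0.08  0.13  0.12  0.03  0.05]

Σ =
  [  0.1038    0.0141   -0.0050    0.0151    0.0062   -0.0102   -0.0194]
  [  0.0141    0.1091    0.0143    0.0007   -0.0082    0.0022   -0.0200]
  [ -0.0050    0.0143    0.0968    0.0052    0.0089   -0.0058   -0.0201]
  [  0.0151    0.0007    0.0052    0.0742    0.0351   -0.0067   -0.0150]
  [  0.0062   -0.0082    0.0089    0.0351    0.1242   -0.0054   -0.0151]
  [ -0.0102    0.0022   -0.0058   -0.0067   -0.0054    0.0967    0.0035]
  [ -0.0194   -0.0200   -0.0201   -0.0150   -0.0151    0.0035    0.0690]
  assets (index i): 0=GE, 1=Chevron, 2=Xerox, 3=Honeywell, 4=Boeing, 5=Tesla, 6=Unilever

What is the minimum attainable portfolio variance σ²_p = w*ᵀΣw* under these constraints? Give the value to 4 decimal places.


0.0137

u=Σ⁻¹μ = [1.8746  0.1922  1.2286  1.4463  0.6709  0.6392  2.0941]
v=Σ⁻¹𝟙 = [13.2484  11.1623  14.8838  13.2333  7.4763  12.6383  29.6607]
a=μᵀu=0.813219  b=𝟙ᵀu=8.145842  c=𝟙ᵀv=102.303101  D=ac−b²=16.840075
λ₁=(c·0.105−b)/D = (102.303101·0.105−8.145842)/16.840075 = 0.154155
λ₂=(a−b·0.105)/D = (0.813219−8.145842·0.105)/16.840075 = -0.002500
w* = 0.154155·u + -0.002500·v:
  w_0 = 0.154155·1.8746 + -0.002500·13.2484 = 0.2559  (GE)
  w_1 = 0.154155·0.1922 + -0.002500·11.1623 = 0.0017  (Chevron)
  w_2 = 0.154155·1.2286 + -0.002500·14.8838 = 0.1522  (Xerox)
  w_3 = 0.154155·1.4463 + -0.002500·13.2333 = 0.1899  (Honeywell)
  w_4 = 0.154155·0.6709 + -0.002500·7.4763 = 0.0847  (Boeing)
  w_5 = 0.154155·0.6392 + -0.002500·12.6383 = 0.0669  (Tesla)
  w_6 = 0.154155·2.0941 + -0.002500·29.6607 = 0.2487  (Unilever)
Σw_i=1.0000  μᵀw=0.1050
σ²=wᵀΣw=λ₁·μ_p+λ₂ = 0.154155·0.105 + -0.002500 = 0.013687 ≈ 0.0137


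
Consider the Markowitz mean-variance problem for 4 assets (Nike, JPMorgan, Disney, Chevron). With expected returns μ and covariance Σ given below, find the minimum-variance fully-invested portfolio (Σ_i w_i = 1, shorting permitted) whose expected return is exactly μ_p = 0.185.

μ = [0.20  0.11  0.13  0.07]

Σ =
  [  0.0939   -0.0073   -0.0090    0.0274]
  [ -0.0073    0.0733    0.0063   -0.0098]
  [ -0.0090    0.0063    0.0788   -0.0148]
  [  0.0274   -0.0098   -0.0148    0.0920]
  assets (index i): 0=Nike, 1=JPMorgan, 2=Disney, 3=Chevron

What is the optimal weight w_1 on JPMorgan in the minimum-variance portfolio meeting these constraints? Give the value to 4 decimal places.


0.1962

p=Σ⁻¹μ = [2.2742  1.6403  1.8838  0.5613]
q=Σ⁻¹𝟙 = [9.7483  14.9340  14.8535  11.9465]
a=μᵀp=0.919459  b=𝟙ᵀp=6.359616  c=𝟙ᵀq=51.482374  D=ac−b²=6.891212
λ₁=(c·0.185−b)/D = (51.482374·0.185−6.359616)/6.891212 = 0.459226
λ₂=(a−b·0.185)/D = (0.919459−6.359616·0.185)/6.891212 = -0.037304
w* = 0.459226·p + -0.037304·q:
  w_0 = 0.459226·2.2742 + -0.037304·9.7483 = 0.6807  (Nike)
  w_1 = 0.459226·1.6403 + -0.037304·14.9340 = 0.1962  (JPMorgan)
  w_2 = 0.459226·1.8838 + -0.037304·14.8535 = 0.3110  (Disney)
  w_3 = 0.459226·0.5613 + -0.037304·11.9465 = -0.1879  (Chevron)
Σw_i=1.0000  μᵀw=0.1850
σ²=wᵀΣw=λ₁·μ_p+λ₂ = 0.459226·0.185 + -0.037304 = 0.047653 ≈ 0.0477


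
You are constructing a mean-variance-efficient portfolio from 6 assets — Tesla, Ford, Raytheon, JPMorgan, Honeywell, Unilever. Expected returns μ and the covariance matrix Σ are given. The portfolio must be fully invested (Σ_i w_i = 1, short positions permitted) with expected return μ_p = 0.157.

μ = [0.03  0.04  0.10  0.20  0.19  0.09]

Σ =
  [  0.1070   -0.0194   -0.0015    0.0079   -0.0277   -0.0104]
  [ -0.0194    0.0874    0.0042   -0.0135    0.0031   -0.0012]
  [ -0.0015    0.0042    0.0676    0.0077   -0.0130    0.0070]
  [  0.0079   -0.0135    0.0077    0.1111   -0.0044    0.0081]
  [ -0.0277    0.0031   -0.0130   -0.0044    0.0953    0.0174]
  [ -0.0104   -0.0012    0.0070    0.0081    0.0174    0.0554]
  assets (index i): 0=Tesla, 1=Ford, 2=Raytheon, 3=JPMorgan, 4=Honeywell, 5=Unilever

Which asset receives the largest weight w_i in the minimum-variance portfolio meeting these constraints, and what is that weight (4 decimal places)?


x=Σ⁻¹μ = [1.0127  0.7957  1.6639  1.7640  2.4628  0.5902]
y=Σ⁻¹𝟙 = [16.9089  15.4279  14.6739  8.2296  14.7559  13.8671]
a=μᵀx=1.102462  b=𝟙ᵀx=8.289347  c=𝟙ᵀy=83.863281  D=ac−b²=23.742817
λ₁=(c·0.157−b)/D = (83.863281·0.157−8.289347)/23.742817 = 0.205417
λ₂=(a−b·0.157)/D = (1.102462−8.289347·0.157)/23.742817 = -0.008380
w* = 0.205417·x + -0.008380·y:
  w_0 = 0.205417·1.0127 + -0.008380·16.9089 = 0.0663  (Tesla)
  w_1 = 0.205417·0.7957 + -0.008380·15.4279 = 0.0342  (Ford)
  w_2 = 0.205417·1.6639 + -0.008380·14.6739 = 0.2188  (Raytheon)
  w_3 = 0.205417·1.7640 + -0.008380·8.2296 = 0.2934  (JPMorgan)
  w_4 = 0.205417·2.4628 + -0.008380·14.7559 = 0.3823  (Honeywell)
  w_5 = 0.205417·0.5902 + -0.008380·13.8671 = 0.0050  (Unilever)
Σw_i=1.0000  μᵀw=0.1570
σ²=wᵀΣw=λ₁·μ_p+λ₂ = 0.205417·0.157 + -0.008380 = 0.023871 ≈ 0.0239

Honeywell (0.3823)


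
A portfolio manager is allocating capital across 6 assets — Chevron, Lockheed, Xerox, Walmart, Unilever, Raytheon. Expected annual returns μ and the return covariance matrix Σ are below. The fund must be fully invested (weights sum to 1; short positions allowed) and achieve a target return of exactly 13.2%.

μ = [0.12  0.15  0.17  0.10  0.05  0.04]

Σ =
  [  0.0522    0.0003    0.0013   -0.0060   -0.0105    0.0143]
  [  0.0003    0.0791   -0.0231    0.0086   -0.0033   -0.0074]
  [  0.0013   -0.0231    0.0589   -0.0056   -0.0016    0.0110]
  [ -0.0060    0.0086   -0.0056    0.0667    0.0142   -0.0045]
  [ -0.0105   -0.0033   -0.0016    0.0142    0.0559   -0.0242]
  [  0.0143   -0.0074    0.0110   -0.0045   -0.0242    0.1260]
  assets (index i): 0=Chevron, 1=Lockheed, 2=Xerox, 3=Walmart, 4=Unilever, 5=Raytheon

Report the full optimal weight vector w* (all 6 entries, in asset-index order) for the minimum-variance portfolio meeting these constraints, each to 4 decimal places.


0.2026  0.2360  0.3237  0.1105  0.1127  0.0146

u=Σ⁻¹μ = [2.5756  3.0198  4.1559  1.4060  1.3859  0.1561]
v=Σ⁻¹𝟙 = [22.1771  20.3928  24.4647  11.7038  25.2023  9.7399]
a=μᵀu=1.684683  b=𝟙ᵀu=12.699263  c=𝟙ᵀv=113.680628  D=ac−b²=30.244595
λ₁=(c·0.132−b)/D = (113.680628·0.132−12.699263)/30.244595 = 0.076264
λ₂=(a−b·0.132)/D = (1.684683−12.699263·0.132)/30.244595 = 0.000277
w* = 0.076264·u + 0.000277·v:
  w_0 = 0.076264·2.5756 + 0.000277·22.1771 = 0.2026  (Chevron)
  w_1 = 0.076264·3.0198 + 0.000277·20.3928 = 0.2360  (Lockheed)
  w_2 = 0.076264·4.1559 + 0.000277·24.4647 = 0.3237  (Xerox)
  w_3 = 0.076264·1.4060 + 0.000277·11.7038 = 0.1105  (Walmart)
  w_4 = 0.076264·1.3859 + 0.000277·25.2023 = 0.1127  (Unilever)
  w_5 = 0.076264·0.1561 + 0.000277·9.7399 = 0.0146  (Raytheon)
Σw_i=1.0000  μᵀw=0.1320
σ²=wᵀΣw=λ₁·μ_p+λ₂ = 0.076264·0.132 + 0.000277 = 0.010344 ≈ 0.0103


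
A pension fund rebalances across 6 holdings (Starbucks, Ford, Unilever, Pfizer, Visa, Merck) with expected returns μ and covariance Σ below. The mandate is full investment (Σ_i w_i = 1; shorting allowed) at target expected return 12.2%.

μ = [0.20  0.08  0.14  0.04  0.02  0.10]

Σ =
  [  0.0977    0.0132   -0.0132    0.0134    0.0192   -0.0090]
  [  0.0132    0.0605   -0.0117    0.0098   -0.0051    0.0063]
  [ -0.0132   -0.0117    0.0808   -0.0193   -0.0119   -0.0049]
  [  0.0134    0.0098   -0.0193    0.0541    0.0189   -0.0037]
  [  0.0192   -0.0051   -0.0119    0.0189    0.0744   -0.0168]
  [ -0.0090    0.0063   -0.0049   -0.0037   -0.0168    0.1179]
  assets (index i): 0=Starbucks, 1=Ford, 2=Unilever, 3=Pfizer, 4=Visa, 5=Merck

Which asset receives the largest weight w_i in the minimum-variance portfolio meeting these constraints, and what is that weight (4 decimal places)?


x=Σ⁻¹μ = [2.1817  1.0947  2.5663  0.9192  0.2111  1.1218]
y=Σ⁻¹𝟙 = [6.8745  16.6299  22.9920  17.6566  14.6440  11.7143]
a=μᵀx=1.036362  b=𝟙ᵀx=8.094752  c=𝟙ᵀy=90.511373  D=ac−b²=28.277496
λ₁=(c·0.122−b)/D = (90.511373·0.122−8.094752)/28.277496 = 0.104240
λ₂=(a−b·0.122)/D = (1.036362−8.094752·0.122)/28.277496 = 0.001726
w* = 0.104240·x + 0.001726·y:
  w_0 = 0.104240·2.1817 + 0.001726·6.8745 = 0.2393  (Starbucks)
  w_1 = 0.104240·1.0947 + 0.001726·16.6299 = 0.1428  (Ford)
  w_2 = 0.104240·2.5663 + 0.001726·22.9920 = 0.3072  (Unilever)
  w_3 = 0.104240·0.9192 + 0.001726·17.6566 = 0.1263  (Pfizer)
  w_4 = 0.104240·0.2111 + 0.001726·14.6440 = 0.0473  (Visa)
  w_5 = 0.104240·1.1218 + 0.001726·11.7143 = 0.1372  (Merck)
Σw_i=1.0000  μᵀw=0.1220
σ²=wᵀΣw=λ₁·μ_p+λ₂ = 0.104240·0.122 + 0.001726 = 0.014443 ≈ 0.0144

Unilever (0.3072)


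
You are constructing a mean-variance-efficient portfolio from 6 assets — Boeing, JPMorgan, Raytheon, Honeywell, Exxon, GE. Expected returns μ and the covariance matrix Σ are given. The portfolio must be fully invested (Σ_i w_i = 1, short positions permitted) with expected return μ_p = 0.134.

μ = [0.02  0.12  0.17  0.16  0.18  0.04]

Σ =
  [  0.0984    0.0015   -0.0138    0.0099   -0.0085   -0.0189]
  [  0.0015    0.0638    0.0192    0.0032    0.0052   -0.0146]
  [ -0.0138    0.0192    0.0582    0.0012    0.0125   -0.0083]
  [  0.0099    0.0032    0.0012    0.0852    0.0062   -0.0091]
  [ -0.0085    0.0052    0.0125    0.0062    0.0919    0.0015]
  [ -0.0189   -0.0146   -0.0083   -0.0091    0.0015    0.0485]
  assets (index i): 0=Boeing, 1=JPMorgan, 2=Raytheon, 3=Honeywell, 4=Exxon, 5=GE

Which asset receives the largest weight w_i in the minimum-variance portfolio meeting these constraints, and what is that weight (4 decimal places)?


Raytheon (0.2884)

g=Σ⁻¹μ = [0.9543  1.3849  2.6810  1.8255  1.4420  2.3703]
h=Σ⁻¹𝟙 = [19.5794  16.8687  19.9121  12.1383  7.5776  38.7772]
a=μᵀg=1.287510  b=𝟙ᵀg=10.658065  c=𝟙ᵀh=114.853262  D=ac−b²=34.280344
λ₁=(c·0.134−b)/D = (114.853262·0.134−10.658065)/34.280344 = 0.138046
λ₂=(a−b·0.134)/D = (1.287510−10.658065·0.134)/34.280344 = -0.004104
w* = 0.138046·g + -0.004104·h:
  w_0 = 0.138046·0.9543 + -0.004104·19.5794 = 0.0514  (Boeing)
  w_1 = 0.138046·1.3849 + -0.004104·16.8687 = 0.1220  (JPMorgan)
  w_2 = 0.138046·2.6810 + -0.004104·19.9121 = 0.2884  (Raytheon)
  w_3 = 0.138046·1.8255 + -0.004104·12.1383 = 0.2022  (Honeywell)
  w_4 = 0.138046·1.4420 + -0.004104·7.5776 = 0.1680  (Exxon)
  w_5 = 0.138046·2.3703 + -0.004104·38.7772 = 0.1681  (GE)
Σw_i=1.0000  μᵀw=0.1340
σ²=wᵀΣw=λ₁·μ_p+λ₂ = 0.138046·0.134 + -0.004104 = 0.014395 ≈ 0.0144


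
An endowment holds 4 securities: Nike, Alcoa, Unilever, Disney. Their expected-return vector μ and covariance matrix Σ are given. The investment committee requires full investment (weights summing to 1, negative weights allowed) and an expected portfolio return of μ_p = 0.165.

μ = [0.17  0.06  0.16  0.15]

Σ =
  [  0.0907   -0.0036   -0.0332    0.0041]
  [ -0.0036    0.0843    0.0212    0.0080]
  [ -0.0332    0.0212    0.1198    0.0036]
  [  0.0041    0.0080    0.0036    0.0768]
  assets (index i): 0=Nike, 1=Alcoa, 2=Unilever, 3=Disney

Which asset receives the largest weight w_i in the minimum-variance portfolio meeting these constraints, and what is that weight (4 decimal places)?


Nike (0.4218)

x=Σ⁻¹μ = [2.5184  0.1659  1.9527  1.7099]
y=Σ⁻¹𝟙 = [14.7476  8.8122  10.5496  10.8211]
a=μᵀx=1.006998  b=𝟙ᵀx=6.346921  c=𝟙ᵀy=44.930495  D=ac−b²=4.961498
λ₁=(c·0.165−b)/D = (44.930495·0.165−6.346921)/4.961498 = 0.214977
λ₂=(a−b·0.165)/D = (1.006998−6.346921·0.165)/4.961498 = -0.008111
w* = 0.214977·x + -0.008111·y:
  w_0 = 0.214977·2.5184 + -0.008111·14.7476 = 0.4218  (Nike)
  w_1 = 0.214977·0.1659 + -0.008111·8.8122 = -0.0358  (Alcoa)
  w_2 = 0.214977·1.9527 + -0.008111·10.5496 = 0.3342  (Unilever)
  w_3 = 0.214977·1.7099 + -0.008111·10.8211 = 0.2798  (Disney)
Σw_i=1.0000  μᵀw=0.1650
σ²=wᵀΣw=λ₁·μ_p+λ₂ = 0.214977·0.165 + -0.008111 = 0.027360 ≈ 0.0274


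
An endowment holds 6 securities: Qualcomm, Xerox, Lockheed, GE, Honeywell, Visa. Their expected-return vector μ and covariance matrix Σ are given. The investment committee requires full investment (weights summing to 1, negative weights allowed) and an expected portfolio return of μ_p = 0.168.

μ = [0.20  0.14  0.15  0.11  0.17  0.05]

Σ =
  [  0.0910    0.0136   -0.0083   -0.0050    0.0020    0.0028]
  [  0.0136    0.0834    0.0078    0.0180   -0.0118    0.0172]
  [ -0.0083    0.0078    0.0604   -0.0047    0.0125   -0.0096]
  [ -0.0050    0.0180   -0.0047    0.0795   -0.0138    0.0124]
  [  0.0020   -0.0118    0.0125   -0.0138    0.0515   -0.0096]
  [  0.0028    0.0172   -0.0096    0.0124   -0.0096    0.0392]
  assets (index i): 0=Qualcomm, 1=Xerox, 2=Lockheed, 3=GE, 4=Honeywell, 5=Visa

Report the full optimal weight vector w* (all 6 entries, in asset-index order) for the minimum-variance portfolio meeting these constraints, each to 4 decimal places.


0.2513  0.1178  0.1852  0.1626  0.3452  -0.0621

g=Σ⁻¹μ = [2.2499  0.8807  2.3234  1.8453  3.6454  1.6064]
h=Σ⁻¹𝟙 = [11.5474  2.7960  18.5286  13.3383  24.2247  29.7095]
a=μᵀg=1.824811  b=𝟙ᵀg=12.551106  c=𝟙ᵀh=100.144542  D=ac−b²=25.214619
λ₁=(c·0.168−b)/D = (100.144542·0.168−12.551106)/25.214619 = 0.169472
λ₂=(a−b·0.168)/D = (1.824811−12.551106·0.168)/25.214619 = -0.011254
w* = 0.169472·g + -0.011254·h:
  w_0 = 0.169472·2.2499 + -0.011254·11.5474 = 0.2513  (Qualcomm)
  w_1 = 0.169472·0.8807 + -0.011254·2.7960 = 0.1178  (Xerox)
  w_2 = 0.169472·2.3234 + -0.011254·18.5286 = 0.1852  (Lockheed)
  w_3 = 0.169472·1.8453 + -0.011254·13.3383 = 0.1626  (GE)
  w_4 = 0.169472·3.6454 + -0.011254·24.2247 = 0.3452  (Honeywell)
  w_5 = 0.169472·1.6064 + -0.011254·29.7095 = -0.0621  (Visa)
Σw_i=1.0000  μᵀw=0.1680
σ²=wᵀΣw=λ₁·μ_p+λ₂ = 0.169472·0.168 + -0.011254 = 0.017217 ≈ 0.0172


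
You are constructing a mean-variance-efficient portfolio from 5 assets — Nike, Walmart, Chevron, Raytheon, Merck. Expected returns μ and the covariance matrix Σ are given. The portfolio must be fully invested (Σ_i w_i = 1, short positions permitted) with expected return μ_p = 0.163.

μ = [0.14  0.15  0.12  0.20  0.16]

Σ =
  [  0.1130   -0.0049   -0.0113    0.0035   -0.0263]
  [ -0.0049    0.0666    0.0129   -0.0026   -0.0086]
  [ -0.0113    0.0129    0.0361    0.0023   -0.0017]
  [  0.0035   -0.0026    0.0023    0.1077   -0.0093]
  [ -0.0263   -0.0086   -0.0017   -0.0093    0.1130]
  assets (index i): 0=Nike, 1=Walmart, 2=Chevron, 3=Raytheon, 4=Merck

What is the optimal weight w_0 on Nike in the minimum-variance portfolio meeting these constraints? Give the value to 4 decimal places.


p=Σ⁻¹μ = [2.1233  2.1608  3.1987  1.9692  2.2847]
q=Σ⁻¹𝟙 = [15.3060  13.0049  27.9111  9.7685  14.6255]
a=μᵀp=1.764614  b=𝟙ᵀp=11.736687  c=𝟙ᵀq=80.616015  D=ac−b²=4.506310
λ₁=(c·0.163−b)/D = (80.616015·0.163−11.736687)/4.506310 = 0.311502
λ₂=(a−b·0.163)/D = (1.764614−11.736687·0.163)/4.506310 = -0.032946
w* = 0.311502·p + -0.032946·q:
  w_0 = 0.311502·2.1233 + -0.032946·15.3060 = 0.1571  (Nike)
  w_1 = 0.311502·2.1608 + -0.032946·13.0049 = 0.2446  (Walmart)
  w_2 = 0.311502·3.1987 + -0.032946·27.9111 = 0.0768  (Chevron)
  w_3 = 0.311502·1.9692 + -0.032946·9.7685 = 0.2916  (Raytheon)
  w_4 = 0.311502·2.2847 + -0.032946·14.6255 = 0.2298  (Merck)
Σw_i=1.0000  μᵀw=0.1630
σ²=wᵀΣw=λ₁·μ_p+λ₂ = 0.311502·0.163 + -0.032946 = 0.017828 ≈ 0.0178

0.1571


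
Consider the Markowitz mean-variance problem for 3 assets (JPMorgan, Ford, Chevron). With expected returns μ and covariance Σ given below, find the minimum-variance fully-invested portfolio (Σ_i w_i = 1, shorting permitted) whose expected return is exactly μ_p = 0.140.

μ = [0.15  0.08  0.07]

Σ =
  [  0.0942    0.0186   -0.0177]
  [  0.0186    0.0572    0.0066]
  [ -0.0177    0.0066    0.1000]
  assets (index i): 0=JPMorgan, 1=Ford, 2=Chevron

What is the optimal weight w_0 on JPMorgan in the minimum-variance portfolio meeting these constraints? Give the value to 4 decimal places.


x=Σ⁻¹μ = [1.6172  0.7648  0.9358]
y=Σ⁻¹𝟙 = [10.1177  12.9305  10.9374]
a=μᵀx=0.369262  b=𝟙ᵀx=3.317710  c=𝟙ᵀy=33.985586  D=ac−b²=1.542380
λ₁=(c·0.140−b)/D = (33.985586·0.140−3.317710)/1.542380 = 0.933798
λ₂=(a−b·0.140)/D = (0.369262−3.317710·0.140)/1.542380 = -0.061734
w* = 0.933798·x + -0.061734·y:
  w_0 = 0.933798·1.6172 + -0.061734·10.1177 = 0.8855  (JPMorgan)
  w_1 = 0.933798·0.7648 + -0.061734·12.9305 = -0.0841  (Ford)
  w_2 = 0.933798·0.9358 + -0.061734·10.9374 = 0.1986  (Chevron)
Σw_i=1.0000  μᵀw=0.1400
σ²=wᵀΣw=λ₁·μ_p+λ₂ = 0.933798·0.140 + -0.061734 = 0.068998 ≈ 0.0690

0.8855


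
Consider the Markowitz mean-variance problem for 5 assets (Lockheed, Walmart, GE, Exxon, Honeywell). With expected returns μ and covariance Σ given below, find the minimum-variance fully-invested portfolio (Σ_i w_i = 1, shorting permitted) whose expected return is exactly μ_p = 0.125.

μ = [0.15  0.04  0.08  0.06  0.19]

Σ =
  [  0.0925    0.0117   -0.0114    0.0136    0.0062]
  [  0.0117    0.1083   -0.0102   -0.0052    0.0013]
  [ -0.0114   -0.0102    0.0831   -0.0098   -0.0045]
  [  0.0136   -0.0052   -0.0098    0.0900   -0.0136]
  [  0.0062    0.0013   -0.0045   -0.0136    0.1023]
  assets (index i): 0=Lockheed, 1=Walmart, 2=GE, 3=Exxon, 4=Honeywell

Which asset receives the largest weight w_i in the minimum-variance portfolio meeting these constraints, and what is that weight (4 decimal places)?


Honeywell (0.3101)

p=Σ⁻¹μ = [1.4866  0.3633  1.4242  0.9122  1.9465]
q=Σ⁻¹𝟙 = [8.7219  10.4041  16.7917  13.9927  11.7132]
a=μᵀp=0.776027  b=𝟙ᵀp=6.132855  c=𝟙ᵀq=61.623580  D=ac−b²=10.209674
λ₁=(c·0.125−b)/D = (61.623580·0.125−6.132855)/10.209674 = 0.153785
λ₂=(a−b·0.125)/D = (0.776027−6.132855·0.125)/10.209674 = 0.000923
w* = 0.153785·p + 0.000923·q:
  w_0 = 0.153785·1.4866 + 0.000923·8.7219 = 0.2367  (Lockheed)
  w_1 = 0.153785·0.3633 + 0.000923·10.4041 = 0.0655  (Walmart)
  w_2 = 0.153785·1.4242 + 0.000923·16.7917 = 0.2345  (GE)
  w_3 = 0.153785·0.9122 + 0.000923·13.9927 = 0.1532  (Exxon)
  w_4 = 0.153785·1.9465 + 0.000923·11.7132 = 0.3101  (Honeywell)
Σw_i=1.0000  μᵀw=0.1250
σ²=wᵀΣw=λ₁·μ_p+λ₂ = 0.153785·0.125 + 0.000923 = 0.020146 ≈ 0.0201


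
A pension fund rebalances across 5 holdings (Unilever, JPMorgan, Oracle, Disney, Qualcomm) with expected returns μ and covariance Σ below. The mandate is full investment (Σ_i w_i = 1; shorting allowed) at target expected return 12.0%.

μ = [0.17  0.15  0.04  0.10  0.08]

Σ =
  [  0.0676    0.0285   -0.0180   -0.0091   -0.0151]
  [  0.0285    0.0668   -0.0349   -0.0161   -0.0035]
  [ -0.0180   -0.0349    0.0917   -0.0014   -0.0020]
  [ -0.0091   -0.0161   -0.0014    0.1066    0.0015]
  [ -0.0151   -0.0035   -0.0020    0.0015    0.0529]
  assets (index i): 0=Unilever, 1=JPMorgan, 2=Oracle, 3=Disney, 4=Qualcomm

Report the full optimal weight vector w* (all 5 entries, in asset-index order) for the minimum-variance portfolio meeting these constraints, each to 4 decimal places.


0.2900  0.2382  0.1383  0.1378  0.1957

x=Σ⁻¹μ = [2.7031  2.6790  2.0647  1.5655  2.4948]
y=Σ⁻¹𝟙 = [18.8176  24.8575  24.8605  14.6959  26.4428]
a=μᵀx=1.300094  b=𝟙ᵀx=11.507053  c=𝟙ᵀy=109.674297  D=ac−b²=10.174643
λ₁=(c·0.120−b)/D = (109.674297·0.120−11.507053)/10.174643 = 0.162547
λ₂=(a−b·0.120)/D = (1.300094−11.507053·0.120)/10.174643 = -0.007937
w* = 0.162547·x + -0.007937·y:
  w_0 = 0.162547·2.7031 + -0.007937·18.8176 = 0.2900  (Unilever)
  w_1 = 0.162547·2.6790 + -0.007937·24.8575 = 0.2382  (JPMorgan)
  w_2 = 0.162547·2.0647 + -0.007937·24.8605 = 0.1383  (Oracle)
  w_3 = 0.162547·1.5655 + -0.007937·14.6959 = 0.1378  (Disney)
  w_4 = 0.162547·2.4948 + -0.007937·26.4428 = 0.1957  (Qualcomm)
Σw_i=1.0000  μᵀw=0.1200
σ²=wᵀΣw=λ₁·μ_p+λ₂ = 0.162547·0.120 + -0.007937 = 0.011569 ≈ 0.0116


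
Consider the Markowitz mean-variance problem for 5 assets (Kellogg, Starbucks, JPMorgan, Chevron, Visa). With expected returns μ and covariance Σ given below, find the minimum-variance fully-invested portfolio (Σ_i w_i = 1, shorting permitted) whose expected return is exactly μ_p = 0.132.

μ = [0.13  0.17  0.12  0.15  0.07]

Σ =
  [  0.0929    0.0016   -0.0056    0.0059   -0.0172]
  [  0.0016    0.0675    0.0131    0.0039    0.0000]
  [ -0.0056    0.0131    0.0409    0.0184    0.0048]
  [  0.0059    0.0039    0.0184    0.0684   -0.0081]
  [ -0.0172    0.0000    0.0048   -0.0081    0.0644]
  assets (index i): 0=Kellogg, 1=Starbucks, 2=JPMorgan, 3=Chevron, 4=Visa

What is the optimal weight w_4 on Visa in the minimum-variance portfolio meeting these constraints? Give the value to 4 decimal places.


p=Σ⁻¹μ = [1.6485  2.0834  1.5305  1.7131  1.6286]
q=Σ⁻¹𝟙 = [14.4688  10.7777  15.8133  10.8215  19.5747]
a=μᵀp=1.123122  b=𝟙ᵀp=8.604197  c=𝟙ᵀq=71.455976  D=ac−b²=6.221598
λ₁=(c·0.132−b)/D = (71.455976·0.132−8.604197)/6.221598 = 0.133084
λ₂=(a−b·0.132)/D = (1.123122−8.604197·0.132)/6.221598 = -0.002030
w* = 0.133084·p + -0.002030·q:
  w_0 = 0.133084·1.6485 + -0.002030·14.4688 = 0.1900  (Kellogg)
  w_1 = 0.133084·2.0834 + -0.002030·10.7777 = 0.2554  (Starbucks)
  w_2 = 0.133084·1.5305 + -0.002030·15.8133 = 0.1716  (JPMorgan)
  w_3 = 0.133084·1.7131 + -0.002030·10.8215 = 0.2060  (Chevron)
  w_4 = 0.133084·1.6286 + -0.002030·19.5747 = 0.1770  (Visa)
Σw_i=1.0000  μᵀw=0.1320
σ²=wᵀΣw=λ₁·μ_p+λ₂ = 0.133084·0.132 + -0.002030 = 0.015537 ≈ 0.0155

0.1770
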